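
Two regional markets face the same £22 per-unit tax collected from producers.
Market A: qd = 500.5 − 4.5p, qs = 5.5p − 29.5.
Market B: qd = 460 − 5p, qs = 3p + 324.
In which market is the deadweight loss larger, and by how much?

Market A: pre-tax p* = £53, q* = 262; post-tax q = 207.55; deadweight loss = £598.95.
Market B: pre-tax p* = £17, q* = 375; post-tax q = 333.75; deadweight loss = £453.75.
Difference: £598.95 vs £453.75 → market A is larger by £145.2.

Market A, by £145.2.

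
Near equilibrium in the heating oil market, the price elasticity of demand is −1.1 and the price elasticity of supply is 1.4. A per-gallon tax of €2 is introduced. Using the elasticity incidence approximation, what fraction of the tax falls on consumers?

Incidence ratio: consumers' share ≈ εs / (εs + |εd|) = 1.4 / (1.4 + 1.1) = 0.56.
Supply is the more elastic side, so consumers bear the larger share.

Consumers' share ≈ 0.56.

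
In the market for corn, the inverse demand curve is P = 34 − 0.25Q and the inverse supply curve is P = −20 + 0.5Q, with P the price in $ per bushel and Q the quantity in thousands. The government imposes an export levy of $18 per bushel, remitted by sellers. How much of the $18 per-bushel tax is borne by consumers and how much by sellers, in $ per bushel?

Inverting to Q(P) form: Qd = 136 − 4P; Qs = 2P + 40.
Before the tax: set 136 − 4P = 2P + 40 → P* = $16, Q* = 72.
With the tax collected from sellers, supply shifts: Qs = 2(P − 18) + 40.
New equilibrium: consumers pay $22, sellers receive $4, Q = 48. (Wedge: Pb − Ps = 18.)
Burden on consumers: $6; on sellers: $12. (They sum to $18.)
The less price-elastic side of the market bears the larger share of a per-unit tax.

Consumers bear $6 per bushel; sellers bear $12 per bushel.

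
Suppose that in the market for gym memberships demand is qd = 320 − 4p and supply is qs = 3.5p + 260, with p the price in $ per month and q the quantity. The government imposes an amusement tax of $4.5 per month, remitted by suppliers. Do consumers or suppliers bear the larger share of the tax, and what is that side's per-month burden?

Suppliers bear the larger share: $2.4 per month.

Without the tax, 320 − 4p = 3.5p + 260 gives 7.5p = 60, so p* = $8 and q* = 288.
With the tax collected from suppliers, supply shifts: qs = 3.5(p − 4.5) + 260.
New equilibrium: consumers pay $10.1, suppliers receive $5.6, q = 279.6. (Wedge: pb − ps = 4.5.)
Per-month burden: consumers $2.1, suppliers $2.4.
Suppliers take the larger share because supply is less price-elastic here (demand slope 4 vs supply slope 3.5).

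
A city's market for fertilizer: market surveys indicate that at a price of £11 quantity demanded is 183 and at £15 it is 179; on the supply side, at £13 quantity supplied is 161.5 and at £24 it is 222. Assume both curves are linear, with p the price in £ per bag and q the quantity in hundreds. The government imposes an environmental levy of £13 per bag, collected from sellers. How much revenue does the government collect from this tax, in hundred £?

Tax revenue = £2171 hundred.

Demand slope: (179 − 183)/(15 − 11) = -1, so qd = 194 − p.
Supply slope: (222 − 161.5)/(24 − 13) = 5.5, so qs = 5.5p + 90.
Without the tax, 194 − p = 5.5p + 90 gives 6.5p = 104, so p* = £16 and q* = 178.
With the tax collected from sellers, supply shifts: qs = 5.5(p − 13) + 90.
New equilibrium: consumers pay £27, sellers receive £14, q = 167. (Wedge: pb − ps = 13.)
Revenue = t · Q = 13 · 167 = £2171.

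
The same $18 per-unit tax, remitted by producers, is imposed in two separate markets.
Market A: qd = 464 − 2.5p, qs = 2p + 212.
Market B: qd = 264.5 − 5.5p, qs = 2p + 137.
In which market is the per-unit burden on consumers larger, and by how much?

Market A, by $3.2.

Market A: pre-tax p* = $56, q* = 324; post-tax q = 304; per-unit burden on consumers = $8.
Market B: pre-tax p* = $17, q* = 171; post-tax q = 144.6; per-unit burden on consumers = $4.8.
Difference: $8 vs $4.8 → market A is larger by $3.2.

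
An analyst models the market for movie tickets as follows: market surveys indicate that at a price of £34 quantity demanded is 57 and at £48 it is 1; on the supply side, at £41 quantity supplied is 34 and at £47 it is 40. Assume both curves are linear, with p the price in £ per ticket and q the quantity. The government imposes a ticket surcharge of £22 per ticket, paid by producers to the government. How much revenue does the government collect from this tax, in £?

Tax revenue = £338.8.

Demand slope: (1 − 57)/(48 − 34) = -4, so qd = 193 − 4p.
Supply slope: (40 − 34)/(47 − 41) = 1, so qs = p − 7.
Without the tax, 193 − 4p = p − 7 gives 5p = 200, so p* = £40 and q* = 33.
With the tax collected from producers, supply shifts: qs = (p − 22) − 7.
Solving gives q = 15.4 with consumers paying £44.4 and producers receiving £22.4 (the £22 wedge).
Revenue = t · Q = 22 · 15.4 = £338.8.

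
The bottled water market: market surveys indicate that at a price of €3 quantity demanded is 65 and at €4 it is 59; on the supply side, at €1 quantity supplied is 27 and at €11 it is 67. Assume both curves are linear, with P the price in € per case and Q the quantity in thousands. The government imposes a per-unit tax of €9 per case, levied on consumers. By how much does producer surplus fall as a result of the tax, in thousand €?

Demand slope: (59 − 65)/(4 − 3) = -6, so Qd = 83 − 6P.
Supply slope: (67 − 27)/(11 − 1) = 4, so Qs = 4P + 23.
Without the tax, 83 − 6P = 4P + 23 gives 10P = 60, so P* = €6 and Q* = 47.
With the tax collected from consumers, demand (in seller-price terms) shifts: Qd = 83 − 6(P + 9).
New equilibrium: consumers pay €9.6, producers receive €0.6, Q = 25.4. (Wedge: Pb − Ps = 9.)
ΔPS is the trapezoid between Q = 25.4 and Q = 47 of height €5.4: ½ · (47 + 25.4) · 5.4 = €195.48.

Producer surplus falls by €195.48 thousand.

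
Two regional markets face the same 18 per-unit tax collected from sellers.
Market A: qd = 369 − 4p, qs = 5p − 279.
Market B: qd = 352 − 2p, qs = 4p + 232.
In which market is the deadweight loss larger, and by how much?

Market A: pre-tax p* = 72, q* = 81; post-tax q = 41; deadweight loss = 360.
Market B: pre-tax p* = 20, q* = 312; post-tax q = 288; deadweight loss = 216.
Difference: 360 vs 216 → market A is larger by 144.

Market A, by 144.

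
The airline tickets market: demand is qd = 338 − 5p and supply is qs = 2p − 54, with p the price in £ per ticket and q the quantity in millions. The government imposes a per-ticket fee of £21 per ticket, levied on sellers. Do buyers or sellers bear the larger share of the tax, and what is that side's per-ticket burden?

Before the tax: set 338 − 5p = 2p − 54 → p* = £56, q* = 58.
With the tax collected from sellers, supply shifts: qs = 2(p − 21) − 54.
New equilibrium: buyers pay £62, sellers receive £41, q = 28. (Wedge: pb − ps = 21.)
Per-ticket burden: buyers £6, sellers £15.
Sellers take the larger share because supply is less price-elastic here (demand slope 5 vs supply slope 2).
The less price-elastic side of the market bears the larger share of a per-unit tax.

Sellers bear the larger share: £15 per ticket.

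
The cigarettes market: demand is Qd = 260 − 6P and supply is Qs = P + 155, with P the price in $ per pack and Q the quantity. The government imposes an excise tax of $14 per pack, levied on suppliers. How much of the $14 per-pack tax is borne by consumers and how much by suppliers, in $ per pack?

Before the tax: set 260 − 6P = P + 155 → P* = $15, Q* = 170.
With the tax collected from suppliers, supply shifts: Qs = (P − 14) + 155.
New equilibrium: consumers pay $17, suppliers receive $3, Q = 158. (Wedge: Pb − Ps = 14.)
Burden on consumers: $2; on suppliers: $12. (They sum to $14.)
The less price-elastic side of the market bears the larger share of a per-unit tax.

Consumers bear $2 per pack; suppliers bear $12 per pack.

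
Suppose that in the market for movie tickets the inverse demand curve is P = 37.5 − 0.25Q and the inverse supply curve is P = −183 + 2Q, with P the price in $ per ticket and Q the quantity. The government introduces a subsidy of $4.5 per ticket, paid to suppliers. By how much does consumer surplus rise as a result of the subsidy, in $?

Inverting to Q(P) form: Qd = 150 − 4P; Qs = 0.5P + 91.5.
Without the subsidy, 150 − 4P = 0.5P + 91.5 gives 4.5P = 58.5, so P* = $13 and Q* = 98.
With a per-unit subsidy paid to suppliers, each receives P + 4.5 per unit sold, so supply becomes Qs = 0.5(P + 4.5) + 91.5.
Solving gives Q = 100 with consumers paying $12.5 and suppliers receiving $17 (the $4.5 wedge).
ΔCS is the trapezoid between Q = 100 and Q = 98 of height $0.5: ½ · (98 + 100) · 0.5 = $49.5.

Consumer surplus rises by $49.5.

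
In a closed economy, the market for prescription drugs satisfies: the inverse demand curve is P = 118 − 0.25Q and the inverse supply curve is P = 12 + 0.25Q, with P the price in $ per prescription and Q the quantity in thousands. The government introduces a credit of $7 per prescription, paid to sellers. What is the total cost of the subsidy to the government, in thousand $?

Government outlay = $1582 thousand.

Inverting to Q(P) form: Qd = 472 − 4P; Qs = 4P − 48.
Before the subsidy: set 472 − 4P = 4P − 48 → P* = $65, Q* = 212.
With a per-unit subsidy paid to sellers, each receives P + 7 per unit sold, so supply becomes Qs = 4(P + 7) − 48.
New equilibrium: consumers pay $61.5, sellers receive $68.5, Q = 226. (Wedge: Pb − Ps = −7.)
Outlay = t · Q = 7 · 226 = $1582.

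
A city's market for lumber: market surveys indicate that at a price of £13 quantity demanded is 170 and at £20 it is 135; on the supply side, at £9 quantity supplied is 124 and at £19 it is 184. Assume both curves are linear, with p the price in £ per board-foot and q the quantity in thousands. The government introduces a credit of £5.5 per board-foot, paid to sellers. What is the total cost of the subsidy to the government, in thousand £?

Government outlay = £962.5 thousand.

Demand slope: (135 − 170)/(20 − 13) = -5, so qd = 235 − 5p.
Supply slope: (184 − 124)/(19 − 9) = 6, so qs = 6p + 70.
Without the subsidy, 235 − 5p = 6p + 70 gives 11p = 165, so p* = £15 and q* = 160.
With a per-unit subsidy paid to sellers, each receives p + 5.5 per unit sold, so supply becomes qs = 6(p + 5.5) + 70.
New equilibrium: consumers pay £12, sellers receive £17.5, q = 175. (Wedge: pb − ps = −5.5.)
Outlay = t · Q = 5.5 · 175 = £962.5.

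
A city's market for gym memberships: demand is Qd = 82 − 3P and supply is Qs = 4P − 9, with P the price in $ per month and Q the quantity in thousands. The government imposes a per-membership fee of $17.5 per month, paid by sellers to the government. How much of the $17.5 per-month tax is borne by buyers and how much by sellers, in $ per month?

Buyers bear $10 per month; sellers bear $7.5 per month.

Without the tax, 82 − 3P = 4P − 9 gives 7P = 91, so P* = $13 and Q* = 43.
With the tax collected from sellers, supply shifts: Qs = 4(P − 17.5) − 9.
Solving gives Q = 13 with buyers paying $23 and sellers receiving $5.5 (the $17.5 wedge).
Burden on buyers: $10; on sellers: $7.5. (They sum to $17.5.)
The less price-elastic side of the market bears the larger share of a per-unit tax.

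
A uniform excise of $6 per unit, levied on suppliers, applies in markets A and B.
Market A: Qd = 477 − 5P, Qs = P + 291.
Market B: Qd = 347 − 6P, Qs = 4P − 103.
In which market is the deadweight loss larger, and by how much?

Market A: pre-tax P* = $31, Q* = 322; post-tax Q = 317; deadweight loss = $15.
Market B: pre-tax P* = $45, Q* = 77; post-tax Q = 62.6; deadweight loss = $43.2.
Difference: $15 vs $43.2 → market B is larger by $28.2.

Market B, by $28.2.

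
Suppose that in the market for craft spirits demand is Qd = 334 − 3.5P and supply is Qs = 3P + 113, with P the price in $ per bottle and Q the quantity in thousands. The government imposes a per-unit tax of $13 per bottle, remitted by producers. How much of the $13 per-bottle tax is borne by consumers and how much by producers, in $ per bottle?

Without the tax, 334 − 3.5P = 3P + 113 gives 6.5P = 221, so P* = $34 and Q* = 215.
With the tax collected from producers, supply shifts: Qs = 3(P − 13) + 113.
Solving gives Q = 194 with consumers paying $40 and producers receiving $27 (the $13 wedge).
Burden on consumers: $6; on producers: $7. (They sum to $13.)
The less price-elastic side of the market bears the larger share of a per-unit tax.

Consumers bear $6 per bottle; producers bear $7 per bottle.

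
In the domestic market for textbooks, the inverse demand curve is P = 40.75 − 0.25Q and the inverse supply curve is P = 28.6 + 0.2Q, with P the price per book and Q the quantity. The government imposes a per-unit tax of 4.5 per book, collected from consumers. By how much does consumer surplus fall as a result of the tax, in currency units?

Consumer surplus falls by 55.

Inverting to Q(P) form: Qd = 163 − 4P; Qs = 5P − 143.
Before the tax: set 163 − 4P = 5P − 143 → P* = 34, Q* = 27.
With the tax collected from consumers, demand (in seller-price terms) shifts: Qd = 163 − 4(P + 4.5).
Solving gives Q = 17 with consumers paying 36.5 and suppliers receiving 32 (the 4.5 wedge).
ΔCS is the trapezoid between Q = 17 and Q = 27 of height 2.5: ½ · (27 + 17) · 2.5 = 55.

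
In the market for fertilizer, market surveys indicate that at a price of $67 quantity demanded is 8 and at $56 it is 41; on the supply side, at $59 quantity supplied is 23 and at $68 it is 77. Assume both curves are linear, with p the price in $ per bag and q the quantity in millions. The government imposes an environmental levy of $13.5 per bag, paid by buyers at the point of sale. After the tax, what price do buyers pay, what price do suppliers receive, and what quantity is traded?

Buyers pay $69; suppliers receive $55.5; quantity = 2.

Demand slope: (41 − 8)/(56 − 67) = -3, so qd = 209 − 3p.
Supply slope: (77 − 23)/(68 − 59) = 6, so qs = 6p − 331.
Without the tax, 209 − 3p = 6p − 331 gives 9p = 540, so p* = $60 and q* = 29.
With the tax collected from buyers, demand (in seller-price terms) shifts: qd = 209 − 3(p + 13.5).
New equilibrium: buyers pay $69, suppliers receive $55.5, q = 2. (Wedge: pb − ps = 13.5.)
The less price-elastic side of the market bears the larger share of a per-unit tax.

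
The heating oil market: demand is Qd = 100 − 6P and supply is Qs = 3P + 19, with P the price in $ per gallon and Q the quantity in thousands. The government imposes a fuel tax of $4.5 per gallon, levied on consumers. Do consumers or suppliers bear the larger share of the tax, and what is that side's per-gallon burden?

Without the tax, 100 − 6P = 3P + 19 gives 9P = 81, so P* = $9 and Q* = 46.
With the tax collected from consumers, demand (in seller-price terms) shifts: Qd = 100 − 6(P + 4.5).
Solving gives Q = 37 with consumers paying $10.5 and suppliers receiving $6 (the $4.5 wedge).
Per-gallon burden: consumers $1.5, suppliers $3.
Suppliers take the larger share because supply is less price-elastic here (demand slope 6 vs supply slope 3).
The less price-elastic side of the market bears the larger share of a per-unit tax.

Suppliers bear the larger share: $3 per gallon.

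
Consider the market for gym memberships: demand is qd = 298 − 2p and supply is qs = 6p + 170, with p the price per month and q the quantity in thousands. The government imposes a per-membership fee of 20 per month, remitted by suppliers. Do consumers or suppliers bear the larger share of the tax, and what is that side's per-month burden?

Without the tax, 298 − 2p = 6p + 170 gives 8p = 128, so p* = 16 and q* = 266.
With the tax collected from suppliers, supply shifts: qs = 6(p − 20) + 170.
Solving gives q = 236 with consumers paying 31 and suppliers receiving 11 (the 20 wedge).
Per-month burden: consumers 15, suppliers 5.
Consumers take the larger share because demand is less price-elastic here (demand slope 2 vs supply slope 6).
The less price-elastic side of the market bears the larger share of a per-unit tax.

Consumers bear the larger share: 15 per month.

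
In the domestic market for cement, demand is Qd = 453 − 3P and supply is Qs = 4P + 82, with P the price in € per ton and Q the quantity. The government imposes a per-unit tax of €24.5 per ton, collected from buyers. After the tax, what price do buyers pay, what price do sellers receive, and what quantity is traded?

Buyers pay €67; sellers receive €42.5; quantity = 252.

Before the tax: set 453 − 3P = 4P + 82 → P* = €53, Q* = 294.
With the tax collected from buyers, demand (in seller-price terms) shifts: Qd = 453 − 3(P + 24.5).
New equilibrium: buyers pay €67, sellers receive €42.5, Q = 252. (Wedge: Pb − Ps = 24.5.)
The less price-elastic side of the market bears the larger share of a per-unit tax.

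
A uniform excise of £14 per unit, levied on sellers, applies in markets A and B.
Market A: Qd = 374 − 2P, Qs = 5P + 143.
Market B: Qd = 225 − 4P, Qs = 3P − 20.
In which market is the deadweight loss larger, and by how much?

Market B, by £28.

Market A: pre-tax P* = £33, Q* = 308; post-tax Q = 288; deadweight loss = £140.
Market B: pre-tax P* = £35, Q* = 85; post-tax Q = 61; deadweight loss = £168.
Difference: £140 vs £168 → market B is larger by £28.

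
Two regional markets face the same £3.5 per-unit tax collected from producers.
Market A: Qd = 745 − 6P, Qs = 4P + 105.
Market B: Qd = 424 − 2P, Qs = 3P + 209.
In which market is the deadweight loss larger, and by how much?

Market A: pre-tax P* = £64, Q* = 361; post-tax Q = 352.6; deadweight loss = £14.7.
Market B: pre-tax P* = £43, Q* = 338; post-tax Q = 333.8; deadweight loss = £7.35.
Difference: £14.7 vs £7.35 → market A is larger by £7.35.

Market A, by £7.35.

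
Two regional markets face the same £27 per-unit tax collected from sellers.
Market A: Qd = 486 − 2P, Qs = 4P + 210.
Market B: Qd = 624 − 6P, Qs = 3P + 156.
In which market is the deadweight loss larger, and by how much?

Market B, by £243.

Market A: pre-tax P* = £46, Q* = 394; post-tax Q = 358; deadweight loss = £486.
Market B: pre-tax P* = £52, Q* = 312; post-tax Q = 258; deadweight loss = £729.
Difference: £486 vs £729 → market B is larger by £243.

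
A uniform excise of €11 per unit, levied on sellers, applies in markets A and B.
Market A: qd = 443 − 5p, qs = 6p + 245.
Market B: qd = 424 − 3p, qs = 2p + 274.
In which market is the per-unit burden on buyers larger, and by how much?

Market A: pre-tax p* = €18, q* = 353; post-tax q = 323; per-unit burden on buyers = €6.
Market B: pre-tax p* = €30, q* = 334; post-tax q = 320.8; per-unit burden on buyers = €4.4.
Difference: €6 vs €4.4 → market A is larger by €1.6.

Market A, by €1.6.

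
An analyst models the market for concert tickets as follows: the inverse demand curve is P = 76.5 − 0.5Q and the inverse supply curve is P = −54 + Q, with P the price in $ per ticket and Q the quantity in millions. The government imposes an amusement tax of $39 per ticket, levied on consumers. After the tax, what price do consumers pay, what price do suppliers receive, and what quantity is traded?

Consumers pay $46; suppliers receive $7; quantity = 61.

Inverting to Q(P) form: Qd = 153 − 2P; Qs = P + 54.
Before the tax: set 153 − 2P = P + 54 → P* = $33, Q* = 87.
With the tax collected from consumers, demand (in seller-price terms) shifts: Qd = 153 − 2(P + 39).
New equilibrium: consumers pay $46, suppliers receive $7, Q = 61. (Wedge: Pb − Ps = 39.)
The less price-elastic side of the market bears the larger share of a per-unit tax.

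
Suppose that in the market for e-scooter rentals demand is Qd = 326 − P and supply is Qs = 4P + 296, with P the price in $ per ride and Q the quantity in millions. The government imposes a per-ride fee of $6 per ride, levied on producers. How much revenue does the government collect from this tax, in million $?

Tax revenue = $1891.2 million.

Without the tax, 326 − P = 4P + 296 gives 5P = 30, so P* = $6 and Q* = 320.
With the tax collected from producers, supply shifts: Qs = 4(P − 6) + 296.
Solving gives Q = 315.2 with consumers paying $10.8 and producers receiving $4.8 (the $6 wedge).
Revenue = t · Q = 6 · 315.2 = $1891.2.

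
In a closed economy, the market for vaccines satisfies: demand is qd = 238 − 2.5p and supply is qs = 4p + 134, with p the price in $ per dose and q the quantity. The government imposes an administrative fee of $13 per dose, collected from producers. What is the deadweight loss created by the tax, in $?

Before the tax: set 238 − 2.5p = 4p + 134 → p* = $16, q* = 198.
With the tax collected from producers, supply shifts: qs = 4(p − 13) + 134.
Solving gives q = 178 with buyers paying $24 and producers receiving $11 (the $13 wedge).
Quantity falls by |ΔQ| = |198 − 178| = 20.
DWL = ½ · t · |ΔQ| = ½ · 13 · 20 = $130.

Deadweight loss = $130.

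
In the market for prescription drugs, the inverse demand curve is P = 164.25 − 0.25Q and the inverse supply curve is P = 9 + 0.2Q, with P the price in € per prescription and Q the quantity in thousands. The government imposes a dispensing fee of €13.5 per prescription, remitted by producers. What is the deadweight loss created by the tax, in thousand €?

Deadweight loss = €202.5 thousand.

Inverting to Q(P) form: Qd = 657 − 4P; Qs = 5P − 45.
Before the tax: set 657 − 4P = 5P − 45 → P* = €78, Q* = 345.
With the tax collected from producers, supply shifts: Qs = 5(P − 13.5) − 45.
New equilibrium: buyers pay €85.5, producers receive €72, Q = 315. (Wedge: Pb − Ps = 13.5.)
Quantity falls by |ΔQ| = |345 − 315| = 30.
DWL = ½ · t · |ΔQ| = ½ · 13.5 · 30 = €202.5.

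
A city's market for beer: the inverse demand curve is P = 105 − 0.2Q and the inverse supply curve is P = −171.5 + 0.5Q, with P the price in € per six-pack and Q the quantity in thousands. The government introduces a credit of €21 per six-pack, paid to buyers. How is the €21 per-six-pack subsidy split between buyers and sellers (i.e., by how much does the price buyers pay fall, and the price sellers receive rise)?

Buyers gain €6 per six-pack; sellers gain €15 per six-pack.

Inverting to Q(P) form: Qd = 525 − 5P; Qs = 2P + 343.
Before the subsidy: set 525 − 5P = 2P + 343 → P* = €26, Q* = 395.
With a per-unit subsidy paid to buyers, each effectively pays P − 21, so demand becomes Qd = 525 − 5(P − 21).
New equilibrium: buyers pay €20, sellers receive €41, Q = 425. (Wedge: Pb − Ps = −21.)
Gain to buyers: €6; to sellers: €15. (They sum to €21.)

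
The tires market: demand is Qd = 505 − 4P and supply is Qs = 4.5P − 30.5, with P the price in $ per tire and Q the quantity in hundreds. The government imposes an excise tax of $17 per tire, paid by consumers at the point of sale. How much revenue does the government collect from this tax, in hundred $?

Before the tax: set 505 − 4P = 4.5P − 30.5 → P* = $63, Q* = 253.
With the tax collected from consumers, demand (in seller-price terms) shifts: Qd = 505 − 4(P + 17).
Solving gives Q = 217 with consumers paying $72 and sellers receiving $55 (the $17 wedge).
Revenue = t · Q = 17 · 217 = $3689.

Tax revenue = $3689 hundred.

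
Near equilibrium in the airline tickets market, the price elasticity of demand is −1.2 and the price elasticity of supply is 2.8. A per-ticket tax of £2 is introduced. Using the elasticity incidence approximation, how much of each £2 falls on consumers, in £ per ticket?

Consumers bear ≈ £1.4 per ticket.

Incidence ratio: consumers' share ≈ εs / (εs + |εd|) = 2.8 / (2.8 + 1.2) = 0.7.
So consumers bear ≈ 0.7 × £2 = £1.4; sellers bear £0.6.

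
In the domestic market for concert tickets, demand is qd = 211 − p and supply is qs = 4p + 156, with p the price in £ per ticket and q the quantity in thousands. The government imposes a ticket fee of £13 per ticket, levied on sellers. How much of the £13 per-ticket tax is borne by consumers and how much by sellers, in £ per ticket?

Consumers bear £10.4 per ticket; sellers bear £2.6 per ticket.

Before the tax: set 211 − p = 4p + 156 → p* = £11, q* = 200.
With the tax collected from sellers, supply shifts: qs = 4(p − 13) + 156.
New equilibrium: consumers pay £21.4, sellers receive £8.4, q = 189.6. (Wedge: pb − ps = 13.)
Burden on consumers: £10.4; on sellers: £2.6. (They sum to £13.)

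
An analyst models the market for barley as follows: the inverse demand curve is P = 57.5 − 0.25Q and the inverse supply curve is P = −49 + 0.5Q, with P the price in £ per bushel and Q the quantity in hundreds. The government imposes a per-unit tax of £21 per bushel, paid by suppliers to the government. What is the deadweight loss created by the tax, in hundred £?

Deadweight loss = £294 hundred.

Inverting to Q(P) form: Qd = 230 − 4P; Qs = 2P + 98.
Before the tax: set 230 − 4P = 2P + 98 → P* = £22, Q* = 142.
With the tax collected from suppliers, supply shifts: Qs = 2(P − 21) + 98.
Solving gives Q = 114 with buyers paying £29 and suppliers receiving £8 (the £21 wedge).
Quantity falls by |ΔQ| = |142 − 114| = 28.
DWL = ½ · t · |ΔQ| = ½ · 21 · 28 = £294.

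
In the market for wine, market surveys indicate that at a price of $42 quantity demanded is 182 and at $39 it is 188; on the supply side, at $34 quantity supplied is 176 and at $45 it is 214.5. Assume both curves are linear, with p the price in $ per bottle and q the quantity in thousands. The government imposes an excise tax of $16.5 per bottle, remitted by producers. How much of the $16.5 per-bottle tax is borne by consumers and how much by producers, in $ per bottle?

Consumers bear $10.5 per bottle; producers bear $6 per bottle.

Demand slope: (188 − 182)/(39 − 42) = -2, so qd = 266 − 2p.
Supply slope: (214.5 − 176)/(45 − 34) = 3.5, so qs = 3.5p + 57.
Without the tax, 266 − 2p = 3.5p + 57 gives 5.5p = 209, so p* = $38 and q* = 190.
With the tax collected from producers, supply shifts: qs = 3.5(p − 16.5) + 57.
New equilibrium: consumers pay $48.5, producers receive $32, q = 169. (Wedge: pb − ps = 16.5.)
Burden on consumers: $10.5; on producers: $6. (They sum to $16.5.)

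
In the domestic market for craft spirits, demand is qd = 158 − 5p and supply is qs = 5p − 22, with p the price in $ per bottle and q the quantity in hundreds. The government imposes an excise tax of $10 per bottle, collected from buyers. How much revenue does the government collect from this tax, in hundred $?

Before the tax: set 158 − 5p = 5p − 22 → p* = $18, q* = 68.
With the tax collected from buyers, demand (in seller-price terms) shifts: qd = 158 − 5(p + 10).
Solving gives q = 43 with buyers paying $23 and producers receiving $13 (the $10 wedge).
Revenue = t · Q = 10 · 43 = $430.

Tax revenue = $430 hundred.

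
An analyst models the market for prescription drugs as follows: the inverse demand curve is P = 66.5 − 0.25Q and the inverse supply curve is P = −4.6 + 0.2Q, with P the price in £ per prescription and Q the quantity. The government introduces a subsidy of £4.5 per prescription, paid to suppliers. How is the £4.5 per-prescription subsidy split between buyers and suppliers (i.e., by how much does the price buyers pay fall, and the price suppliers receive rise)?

Inverting to Q(P) form: Qd = 266 − 4P; Qs = 5P + 23.
Before the subsidy: set 266 − 4P = 5P + 23 → P* = £27, Q* = 158.
With a per-unit subsidy paid to suppliers, each receives P + 4.5 per unit sold, so supply becomes Qs = 5(P + 4.5) + 23.
Solving gives Q = 168 with buyers paying £24.5 and suppliers receiving £29 (the £4.5 wedge).
Gain to buyers: £2.5; to suppliers: £2. (They sum to £4.5.)

Buyers gain £2.5 per prescription; suppliers gain £2 per prescription.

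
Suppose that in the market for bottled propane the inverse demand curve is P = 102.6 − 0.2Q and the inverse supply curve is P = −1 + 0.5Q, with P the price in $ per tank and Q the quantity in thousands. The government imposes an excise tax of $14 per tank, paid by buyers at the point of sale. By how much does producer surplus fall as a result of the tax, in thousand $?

Rewrite in direct form: Qd = 513 − 5P and Qs = 2P + 2.
Before the tax: set 513 − 5P = 2P + 2 → P* = $73, Q* = 148.
With the tax collected from buyers, demand (in seller-price terms) shifts: Qd = 513 − 5(P + 14).
Solving gives Q = 128 with buyers paying $77 and suppliers receiving $63 (the $14 wedge).
ΔPS is the trapezoid between Q = 128 and Q = 148 of height $10: ½ · (148 + 128) · 10 = $1380.

Producer surplus falls by $1380 thousand.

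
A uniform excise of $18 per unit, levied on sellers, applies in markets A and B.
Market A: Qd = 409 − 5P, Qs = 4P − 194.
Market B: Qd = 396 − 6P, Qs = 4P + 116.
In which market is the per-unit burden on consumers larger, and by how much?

Market A, by $0.8.

Market A: pre-tax P* = $67, Q* = 74; post-tax Q = 34; per-unit burden on consumers = $8.
Market B: pre-tax P* = $28, Q* = 228; post-tax Q = 184.8; per-unit burden on consumers = $7.2.
Difference: $8 vs $7.2 → market A is larger by $0.8.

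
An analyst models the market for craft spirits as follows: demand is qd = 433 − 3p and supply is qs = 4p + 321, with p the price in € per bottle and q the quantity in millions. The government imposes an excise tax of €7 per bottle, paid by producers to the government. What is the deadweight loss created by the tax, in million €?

Before the tax: set 433 − 3p = 4p + 321 → p* = €16, q* = 385.
With the tax collected from producers, supply shifts: qs = 4(p − 7) + 321.
Solving gives q = 373 with buyers paying €20 and producers receiving €13 (the €7 wedge).
Quantity falls by |ΔQ| = |385 − 373| = 12.
DWL = ½ · t · |ΔQ| = ½ · 7 · 12 = €42.

Deadweight loss = €42 million.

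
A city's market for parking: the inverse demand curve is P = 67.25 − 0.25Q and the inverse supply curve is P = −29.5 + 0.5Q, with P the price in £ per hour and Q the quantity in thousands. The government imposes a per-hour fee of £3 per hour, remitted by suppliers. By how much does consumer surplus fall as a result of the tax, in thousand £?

Consumer surplus falls by £127 thousand.

Rewrite in direct form: Qd = 269 − 4P and Qs = 2P + 59.
Before the tax: set 269 − 4P = 2P + 59 → P* = £35, Q* = 129.
With the tax collected from suppliers, supply shifts: Qs = 2(P − 3) + 59.
Solving gives Q = 125 with buyers paying £36 and suppliers receiving £33 (the £3 wedge).
ΔCS is the trapezoid between Q = 125 and Q = 129 of height £1: ½ · (129 + 125) · 1 = £127.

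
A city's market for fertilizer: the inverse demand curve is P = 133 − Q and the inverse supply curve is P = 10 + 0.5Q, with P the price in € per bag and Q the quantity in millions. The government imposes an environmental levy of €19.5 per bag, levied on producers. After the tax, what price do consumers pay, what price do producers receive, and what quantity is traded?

Rewrite in direct form: Qd = 133 − P and Qs = 2P − 20.
Before the tax: set 133 − P = 2P − 20 → P* = €51, Q* = 82.
With the tax collected from producers, supply shifts: Qs = 2(P − 19.5) − 20.
Solving gives Q = 69 with consumers paying €64 and producers receiving €44.5 (the €19.5 wedge).
The less price-elastic side of the market bears the larger share of a per-unit tax.

Consumers pay €64; producers receive €44.5; quantity = 69.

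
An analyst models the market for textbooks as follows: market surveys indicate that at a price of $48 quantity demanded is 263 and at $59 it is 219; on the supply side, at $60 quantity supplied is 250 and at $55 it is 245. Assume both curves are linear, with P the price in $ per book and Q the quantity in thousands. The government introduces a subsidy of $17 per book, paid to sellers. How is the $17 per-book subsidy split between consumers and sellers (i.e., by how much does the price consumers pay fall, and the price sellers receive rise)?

Demand slope: (219 − 263)/(59 − 48) = -4, so Qd = 455 − 4P.
Supply slope: (245 − 250)/(55 − 60) = 1, so Qs = P + 190.
Without the subsidy, 455 − 4P = P + 190 gives 5P = 265, so P* = $53 and Q* = 243.
With a per-unit subsidy paid to sellers, each receives P + 17 per unit sold, so supply becomes Qs = (P + 17) + 190.
New equilibrium: consumers pay $49.6, sellers receive $66.6, Q = 256.6. (Wedge: Pb − Ps = −17.)
Gain to consumers: $3.4; to sellers: $13.6. (They sum to $17.)

Consumers gain $3.4 per book; sellers gain $13.6 per book.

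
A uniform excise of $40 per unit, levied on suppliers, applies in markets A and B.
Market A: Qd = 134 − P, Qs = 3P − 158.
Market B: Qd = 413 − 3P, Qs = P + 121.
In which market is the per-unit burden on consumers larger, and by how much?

Market A, by $20.

Market A: pre-tax P* = $73, Q* = 61; post-tax Q = 31; per-unit burden on consumers = $30.
Market B: pre-tax P* = $73, Q* = 194; post-tax Q = 164; per-unit burden on consumers = $10.
Difference: $30 vs $10 → market A is larger by $20.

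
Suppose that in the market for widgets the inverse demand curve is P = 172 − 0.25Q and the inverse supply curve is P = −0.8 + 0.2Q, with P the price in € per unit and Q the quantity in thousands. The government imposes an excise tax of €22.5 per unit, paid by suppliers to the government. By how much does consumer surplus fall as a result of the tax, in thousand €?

Consumer surplus falls by €4487.5 thousand.

Inverting to Q(P) form: Qd = 688 − 4P; Qs = 5P + 4.
Before the tax: set 688 − 4P = 5P + 4 → P* = €76, Q* = 384.
With the tax collected from suppliers, supply shifts: Qs = 5(P − 22.5) + 4.
Solving gives Q = 334 with buyers paying €88.5 and suppliers receiving €66 (the €22.5 wedge).
ΔCS is the trapezoid between Q = 334 and Q = 384 of height €12.5: ½ · (384 + 334) · 12.5 = €4487.5.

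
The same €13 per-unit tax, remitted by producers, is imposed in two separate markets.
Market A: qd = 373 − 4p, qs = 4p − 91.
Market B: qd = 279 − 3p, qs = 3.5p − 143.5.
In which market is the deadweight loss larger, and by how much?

Market A, by €32.5.

Market A: pre-tax p* = €58, q* = 141; post-tax q = 115; deadweight loss = €169.
Market B: pre-tax p* = €65, q* = 84; post-tax q = 63; deadweight loss = €136.5.
Difference: €169 vs €136.5 → market A is larger by €32.5.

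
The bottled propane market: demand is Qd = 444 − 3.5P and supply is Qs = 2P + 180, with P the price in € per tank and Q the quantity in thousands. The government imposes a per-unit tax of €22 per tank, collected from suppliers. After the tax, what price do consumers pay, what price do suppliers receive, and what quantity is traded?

Consumers pay €56; suppliers receive €34; quantity = 248.

Before the tax: set 444 − 3.5P = 2P + 180 → P* = €48, Q* = 276.
With the tax collected from suppliers, supply shifts: Qs = 2(P − 22) + 180.
New equilibrium: consumers pay €56, suppliers receive €34, Q = 248. (Wedge: Pb − Ps = 22.)
The less price-elastic side of the market bears the larger share of a per-unit tax.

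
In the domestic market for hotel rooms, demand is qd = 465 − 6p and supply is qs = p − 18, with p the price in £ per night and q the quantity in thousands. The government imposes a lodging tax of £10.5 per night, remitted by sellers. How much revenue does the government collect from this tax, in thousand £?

Without the tax, 465 − 6p = p − 18 gives 7p = 483, so p* = £69 and q* = 51.
With the tax collected from sellers, supply shifts: qs = (p − 10.5) − 18.
Solving gives q = 42 with consumers paying £70.5 and sellers receiving £60 (the £10.5 wedge).
Revenue = t · Q = 10.5 · 42 = £441.

Tax revenue = £441 thousand.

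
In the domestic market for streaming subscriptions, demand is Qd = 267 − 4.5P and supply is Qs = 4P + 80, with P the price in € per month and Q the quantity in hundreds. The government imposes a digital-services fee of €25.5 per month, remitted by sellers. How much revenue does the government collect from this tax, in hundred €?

Tax revenue = €2907 hundred.

Without the tax, 267 − 4.5P = 4P + 80 gives 8.5P = 187, so P* = €22 and Q* = 168.
With the tax collected from sellers, supply shifts: Qs = 4(P − 25.5) + 80.
Solving gives Q = 114 with buyers paying €34 and sellers receiving €8.5 (the €25.5 wedge).
Revenue = t · Q = 25.5 · 114 = €2907.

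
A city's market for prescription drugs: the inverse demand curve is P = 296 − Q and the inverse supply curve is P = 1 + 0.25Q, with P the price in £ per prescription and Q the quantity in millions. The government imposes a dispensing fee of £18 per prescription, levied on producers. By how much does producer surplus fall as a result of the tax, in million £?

Producer surplus falls by £823.68 million.

Inverting to Q(P) form: Qd = 296 − P; Qs = 4P − 4.
Before the tax: set 296 − P = 4P − 4 → P* = £60, Q* = 236.
With the tax collected from producers, supply shifts: Qs = 4(P − 18) − 4.
New equilibrium: buyers pay £74.4, producers receive £56.4, Q = 221.6. (Wedge: Pb − Ps = 18.)
ΔPS is the trapezoid between Q = 221.6 and Q = 236 of height £3.6: ½ · (236 + 221.6) · 3.6 = £823.68.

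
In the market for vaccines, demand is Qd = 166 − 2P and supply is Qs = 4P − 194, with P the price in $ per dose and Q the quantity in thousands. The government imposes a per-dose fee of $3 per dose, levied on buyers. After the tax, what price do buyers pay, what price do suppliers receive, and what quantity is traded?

Without the tax, 166 − 2P = 4P − 194 gives 6P = 360, so P* = $60 and Q* = 46.
With the tax collected from buyers, demand (in seller-price terms) shifts: Qd = 166 − 2(P + 3).
Solving gives Q = 42 with buyers paying $62 and suppliers receiving $59 (the $3 wedge).

Buyers pay $62; suppliers receive $59; quantity = 42.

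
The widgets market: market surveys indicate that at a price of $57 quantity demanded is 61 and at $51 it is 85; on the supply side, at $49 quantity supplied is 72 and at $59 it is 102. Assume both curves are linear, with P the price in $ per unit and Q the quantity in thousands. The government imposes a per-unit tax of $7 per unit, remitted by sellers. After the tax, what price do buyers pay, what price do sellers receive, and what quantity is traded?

Demand slope: (85 − 61)/(51 − 57) = -4, so Qd = 289 − 4P.
Supply slope: (102 − 72)/(59 − 49) = 3, so Qs = 3P − 75.
Without the tax, 289 − 4P = 3P − 75 gives 7P = 364, so P* = $52 and Q* = 81.
With the tax collected from sellers, supply shifts: Qs = 3(P − 7) − 75.
New equilibrium: buyers pay $55, sellers receive $48, Q = 69. (Wedge: Pb − Ps = 7.)

Buyers pay $55; sellers receive $48; quantity = 69.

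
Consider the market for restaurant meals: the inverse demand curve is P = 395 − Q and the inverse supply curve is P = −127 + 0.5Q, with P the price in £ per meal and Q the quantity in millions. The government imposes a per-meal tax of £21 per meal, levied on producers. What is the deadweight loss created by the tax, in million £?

Deadweight loss = £147 million.

Inverting to Q(P) form: Qd = 395 − P; Qs = 2P + 254.
Without the tax, 395 − P = 2P + 254 gives 3P = 141, so P* = £47 and Q* = 348.
With the tax collected from producers, supply shifts: Qs = 2(P − 21) + 254.
Solving gives Q = 334 with buyers paying £61 and producers receiving £40 (the £21 wedge).
Quantity falls by |ΔQ| = |348 − 334| = 14.
DWL = ½ · t · |ΔQ| = ½ · 21 · 14 = £147.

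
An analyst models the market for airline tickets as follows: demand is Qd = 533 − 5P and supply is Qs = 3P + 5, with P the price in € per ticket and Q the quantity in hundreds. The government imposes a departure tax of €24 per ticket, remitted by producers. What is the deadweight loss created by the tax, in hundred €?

Without the tax, 533 − 5P = 3P + 5 gives 8P = 528, so P* = €66 and Q* = 203.
With the tax collected from producers, supply shifts: Qs = 3(P − 24) + 5.
New equilibrium: consumers pay €75, producers receive €51, Q = 158. (Wedge: Pb − Ps = 24.)
Quantity falls by |ΔQ| = |203 − 158| = 45.
DWL = ½ · t · |ΔQ| = ½ · 24 · 45 = €540.

Deadweight loss = €540 hundred.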